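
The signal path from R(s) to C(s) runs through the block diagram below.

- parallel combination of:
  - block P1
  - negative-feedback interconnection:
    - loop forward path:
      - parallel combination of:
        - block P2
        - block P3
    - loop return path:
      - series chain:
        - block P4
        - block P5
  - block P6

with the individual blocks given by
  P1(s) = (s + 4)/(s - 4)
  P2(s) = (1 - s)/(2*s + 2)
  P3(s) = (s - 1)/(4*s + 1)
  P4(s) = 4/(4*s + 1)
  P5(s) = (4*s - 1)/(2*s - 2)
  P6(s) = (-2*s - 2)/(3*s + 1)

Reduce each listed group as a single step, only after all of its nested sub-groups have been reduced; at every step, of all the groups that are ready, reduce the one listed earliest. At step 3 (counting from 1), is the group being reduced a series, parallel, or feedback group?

Step 1 - parallel reduction of P2, P3
Step 2 - reduce the series chain P4, P5
Step 3 - apply the feedback formula to (P2+P3), (P4*P5)
Step 4 - parallel reduction of P1, [(P2+P3)/(1+(P2+P3)*(P4*P5))], P6
At step 3 the group reduced is feedback.

Hence the answer: feedback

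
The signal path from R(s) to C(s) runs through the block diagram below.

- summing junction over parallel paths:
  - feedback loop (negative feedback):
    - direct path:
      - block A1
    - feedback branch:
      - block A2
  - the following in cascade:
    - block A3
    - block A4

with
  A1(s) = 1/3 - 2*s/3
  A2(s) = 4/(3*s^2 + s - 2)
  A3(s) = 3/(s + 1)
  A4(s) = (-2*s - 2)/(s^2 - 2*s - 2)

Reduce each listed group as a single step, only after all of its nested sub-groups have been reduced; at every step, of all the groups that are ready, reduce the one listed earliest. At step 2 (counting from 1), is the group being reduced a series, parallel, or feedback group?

Answer: series

Working:
(1) feedback reduction of A1, A2
(2) reduce the series chain A3, A4
(3) add [A1/(1+A1*A2)], (A3*A4) (parallel)
So the answer for step 2 is series.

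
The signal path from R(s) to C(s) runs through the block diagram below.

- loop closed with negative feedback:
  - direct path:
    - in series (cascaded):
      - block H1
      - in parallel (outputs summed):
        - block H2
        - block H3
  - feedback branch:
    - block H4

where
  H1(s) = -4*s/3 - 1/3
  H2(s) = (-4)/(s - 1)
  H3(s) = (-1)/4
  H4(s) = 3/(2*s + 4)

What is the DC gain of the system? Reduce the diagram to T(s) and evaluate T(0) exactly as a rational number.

Reducing step by step:

Step 1. sum the parallel branches H2, H3: (-s - 15)/(4*s - 4)
Step 2. cascade H1, (H2+H3): (4*s^2 + 61*s + 15)/(12*s - 12)
Step 3. reduce the feedback loop with forward (H1*(H2+H3)) and return H4: (8*s^3 + 138*s^2 + 274*s + 60)/(36*s^2 + 207*s - 3)
The step-3 result is T(s). Setting s = 0: T(0) = 60/(-3) = -20.

Answer: -20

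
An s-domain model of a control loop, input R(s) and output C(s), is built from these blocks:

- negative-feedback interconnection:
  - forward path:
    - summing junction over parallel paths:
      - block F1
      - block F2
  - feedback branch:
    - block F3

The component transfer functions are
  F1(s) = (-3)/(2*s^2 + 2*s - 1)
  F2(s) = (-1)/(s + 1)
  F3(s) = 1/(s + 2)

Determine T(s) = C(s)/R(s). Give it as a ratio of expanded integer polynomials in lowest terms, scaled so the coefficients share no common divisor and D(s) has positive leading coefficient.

First reduce the diagram to T(s).

Step 1 - combine F1, F2 in parallel = (-2*s^2 - 5*s - 2)/(2*s^3 + 4*s^2 + s - 1)
Step 2 - apply the feedback formula to (F1+F2), F3 - this is the overall T(s), already in the required normalized form

Answer: (-2*s - 1)/(2*s^2 - 1)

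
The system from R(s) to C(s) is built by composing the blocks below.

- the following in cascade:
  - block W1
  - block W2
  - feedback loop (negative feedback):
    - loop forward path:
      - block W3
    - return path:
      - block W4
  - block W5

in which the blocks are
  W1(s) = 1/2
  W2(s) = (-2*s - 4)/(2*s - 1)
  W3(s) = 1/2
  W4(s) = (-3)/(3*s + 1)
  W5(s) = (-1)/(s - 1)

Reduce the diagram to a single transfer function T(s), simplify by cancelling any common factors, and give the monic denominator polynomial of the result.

First reduce the diagram to T(s).

Step 1: close the feedback loop around W3, W4; result (3*s + 1)/(6*s - 1)
Step 2: combine W1, W2, [W3/(1+W3*W4)], W5 in series; result (3*s^2 + 7*s + 2)/(12*s^3 - 20*s^2 + 9*s - 1)
T(s) is the step-2 result (common factors already cancelled). Leading coefficient of the denominator: 12. Divide through by 12 for the monic polynomial.

Answer: s^3 - 5*s^2/3 + 3*s/4 - 1/12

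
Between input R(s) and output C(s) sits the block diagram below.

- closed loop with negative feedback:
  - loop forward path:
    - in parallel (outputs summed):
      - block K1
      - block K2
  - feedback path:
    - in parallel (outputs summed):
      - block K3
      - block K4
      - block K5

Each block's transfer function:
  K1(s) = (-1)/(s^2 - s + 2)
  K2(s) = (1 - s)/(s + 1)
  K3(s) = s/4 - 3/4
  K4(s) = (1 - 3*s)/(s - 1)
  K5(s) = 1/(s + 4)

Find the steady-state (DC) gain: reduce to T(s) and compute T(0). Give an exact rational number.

The answer is 2.

Reasoning:
(1) add K1, K2 (parallel) gives (-s^3 + 2*s^2 - 4*s + 1)/(s^3 + s + 2)
(2) reduce the parallel group K3, K4, K5 gives (s^3 - 12*s^2 - 53*s + 24)/(4*s^2 + 12*s - 16)
(3) reduce the feedback loop with forward (K1+K2) and return (K3+K4+K5) gives (4*s^5 + 4*s^4 - 24*s^3 + 76*s^2 - 76*s + 16)/(s^6 - 18*s^5 - 37*s^4 + 93*s^3 - 268*s^2 + 141*s + 8)
Step 3 gives the overall T(s). Then T(0) = 16/8 = 2.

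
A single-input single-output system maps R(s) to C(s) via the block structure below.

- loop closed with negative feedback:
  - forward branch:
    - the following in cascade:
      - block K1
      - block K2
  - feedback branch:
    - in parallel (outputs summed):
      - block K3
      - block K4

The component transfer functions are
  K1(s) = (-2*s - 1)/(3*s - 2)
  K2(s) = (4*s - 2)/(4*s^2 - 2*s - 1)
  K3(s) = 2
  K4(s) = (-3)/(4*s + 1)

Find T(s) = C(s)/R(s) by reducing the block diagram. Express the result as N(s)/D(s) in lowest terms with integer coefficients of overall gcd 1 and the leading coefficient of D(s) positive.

The answer is (-32*s^3 - 8*s^2 + 8*s + 2)/(48*s^4 - 108*s^3 - 2*s^2 + 25*s).

Reasoning:
[1] series reduction of K1, K2 gives (2 - 8*s^2)/(12*s^3 - 14*s^2 + s + 2)
[2] reduce the parallel group K3, K4 gives (8*s - 1)/(4*s + 1)
[3] collapse the loop ((K1*K2) forward, (K3+K4) return): this yields T(s), and no further normalization is needed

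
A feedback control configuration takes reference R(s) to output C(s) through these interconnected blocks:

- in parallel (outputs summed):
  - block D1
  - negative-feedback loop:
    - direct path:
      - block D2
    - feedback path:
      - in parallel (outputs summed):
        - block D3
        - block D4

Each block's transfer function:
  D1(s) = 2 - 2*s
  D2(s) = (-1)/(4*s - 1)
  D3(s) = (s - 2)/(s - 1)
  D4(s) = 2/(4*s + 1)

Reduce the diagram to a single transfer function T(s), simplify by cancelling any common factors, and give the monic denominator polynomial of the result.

The answer is s^3 - 5*s^2/4 + s/4 + 5/16.

Reasoning:
Step 1: reduce the parallel group D3, D4, giving (4*s^2 - 5*s - 4)/(4*s^2 - 3*s - 1)
Step 2: feedback reduction of D2, (D3+D4), giving (-4*s^2 + 3*s + 1)/(16*s^3 - 20*s^2 + 4*s + 5)
Step 3: reduce the parallel group D1, [D2/(1+D2*(D3+D4))], giving (-32*s^4 + 72*s^3 - 52*s^2 + s + 11)/(16*s^3 - 20*s^2 + 4*s + 5)
Step 3 gives the fully reduced T(s), with no common factor left to cancel. The denominator's leading coefficient is 16, so divide each of its coefficients by 16 to get the monic form.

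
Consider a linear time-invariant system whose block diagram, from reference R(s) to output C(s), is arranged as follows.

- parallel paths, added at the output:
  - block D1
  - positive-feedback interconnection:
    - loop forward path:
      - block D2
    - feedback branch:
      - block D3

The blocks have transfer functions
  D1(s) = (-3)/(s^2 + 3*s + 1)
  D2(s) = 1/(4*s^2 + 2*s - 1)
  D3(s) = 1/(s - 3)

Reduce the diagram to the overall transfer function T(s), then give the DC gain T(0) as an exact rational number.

Answer: -9/2

Working:
Step 1. collapse the loop (D2 forward, D3 return); result (s - 3)/(4*s^3 - 10*s^2 - 7*s + 2)
Step 2. add D1, [D2/(1-D2*D3)] (parallel); result (-11*s^3 + 30*s^2 + 13*s - 9)/(4*s^5 + 2*s^4 - 33*s^3 - 29*s^2 - s + 2)
That last expression is T(s); at s = 0 only the constant terms survive, so T(0) = -9/2.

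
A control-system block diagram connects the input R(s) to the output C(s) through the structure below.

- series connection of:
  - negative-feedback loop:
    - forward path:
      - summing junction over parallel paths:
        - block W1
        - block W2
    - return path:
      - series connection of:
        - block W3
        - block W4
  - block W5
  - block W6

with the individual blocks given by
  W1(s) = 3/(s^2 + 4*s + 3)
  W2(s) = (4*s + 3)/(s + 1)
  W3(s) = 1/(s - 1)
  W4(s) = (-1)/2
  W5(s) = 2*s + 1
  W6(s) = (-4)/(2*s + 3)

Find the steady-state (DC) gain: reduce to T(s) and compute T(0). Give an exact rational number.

Reducing step by step:

Step 1 - sum the parallel branches W1, W2; result (4*s^2 + 15*s + 12)/(s^2 + 4*s + 3)
Step 2 - combine W3, W4 in series; result (-1)/(2*s - 2)
Step 3 - close the feedback loop around (W1+W2), (W3*W4); result (8*s^3 + 22*s^2 - 6*s - 24)/(2*s^3 + 2*s^2 - 17*s - 18)
Step 4 - series reduction of [(W1+W2)/(1+(W1+W2)*(W3*W4))], W5, W6; result (-64*s^4 - 208*s^3 - 40*s^2 + 216*s + 96)/(4*s^4 + 10*s^3 - 28*s^2 - 87*s - 54)
DC gain: substitute s = 0 into T(s) from step 4: T(0) = 96/(-54) = -16/9.

Answer: -16/9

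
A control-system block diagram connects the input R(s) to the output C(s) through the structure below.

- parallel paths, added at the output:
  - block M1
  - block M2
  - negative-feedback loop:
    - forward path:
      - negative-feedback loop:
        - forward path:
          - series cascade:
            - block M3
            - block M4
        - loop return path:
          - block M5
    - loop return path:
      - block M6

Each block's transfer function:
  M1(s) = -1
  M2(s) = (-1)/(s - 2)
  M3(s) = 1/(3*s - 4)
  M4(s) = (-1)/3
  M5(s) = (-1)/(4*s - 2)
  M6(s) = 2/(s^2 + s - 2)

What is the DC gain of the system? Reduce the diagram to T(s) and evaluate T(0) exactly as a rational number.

The answer is -19/46.

Reasoning:
(1) reduce the series chain M3, M4; result (-1)/(9*s - 12)
(2) close the feedback loop around (M3*M4), M5; result (2 - 4*s)/(36*s^2 - 66*s + 25)
(3) close the feedback loop around [(M3*M4)/(1+(M3*M4)*M5)], M6; result (-4*s^3 - 2*s^2 + 10*s - 4)/(36*s^4 - 30*s^3 - 113*s^2 + 149*s - 46)
(4) sum the parallel branches M1, M2, [[(M3*M4)/(1+(M3*M4)*M5)]/(1+[(M3*M4)/(1+(M3*M4)*M5)]*M6)]; result (-36*s^5 + 62*s^4 + 89*s^3 - 248*s^2 + 171*s - 38)/(36*s^5 - 102*s^4 - 53*s^3 + 375*s^2 - 344*s + 92)
Step 4 gives the overall T(s). Then T(0) = -38/92 = -19/46.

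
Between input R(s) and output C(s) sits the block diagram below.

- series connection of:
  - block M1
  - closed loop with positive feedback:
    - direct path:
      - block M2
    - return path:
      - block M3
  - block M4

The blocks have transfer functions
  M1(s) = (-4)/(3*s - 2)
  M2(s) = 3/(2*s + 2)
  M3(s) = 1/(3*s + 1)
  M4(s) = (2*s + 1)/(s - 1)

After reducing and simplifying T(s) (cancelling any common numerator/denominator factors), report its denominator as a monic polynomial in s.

Step 1 - reduce the feedback loop with forward M2 and return M3: (9*s + 3)/(6*s^2 + 8*s - 1)
Step 2 - reduce the series chain M1, [M2/(1-M2*M3)], M4: (-72*s^2 - 60*s - 12)/(18*s^4 - 6*s^3 - 31*s^2 + 21*s - 2)
That last expression is T(s), already simplified. Scaling its denominator by 1/18 (the reciprocal of the leading coefficient) yields the monic denominator.

Therefore the answer is s^4 - s^3/3 - 31*s^2/18 + 7*s/6 - 1/9.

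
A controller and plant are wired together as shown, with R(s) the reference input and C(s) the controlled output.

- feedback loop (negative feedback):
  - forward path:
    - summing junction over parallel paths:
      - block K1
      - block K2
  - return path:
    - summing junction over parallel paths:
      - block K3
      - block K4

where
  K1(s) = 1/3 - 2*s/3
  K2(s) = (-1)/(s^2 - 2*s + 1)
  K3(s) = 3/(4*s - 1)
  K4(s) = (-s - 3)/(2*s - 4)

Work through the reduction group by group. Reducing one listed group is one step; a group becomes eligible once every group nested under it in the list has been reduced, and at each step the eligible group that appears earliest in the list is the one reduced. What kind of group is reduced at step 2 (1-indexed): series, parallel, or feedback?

Answer: parallel

Working:
1. combine K1, K2 in parallel
2. parallel reduction of K3, K4
3. feedback reduction of (K1+K2), (K3+K4)
The group at step 2 is a parallel group.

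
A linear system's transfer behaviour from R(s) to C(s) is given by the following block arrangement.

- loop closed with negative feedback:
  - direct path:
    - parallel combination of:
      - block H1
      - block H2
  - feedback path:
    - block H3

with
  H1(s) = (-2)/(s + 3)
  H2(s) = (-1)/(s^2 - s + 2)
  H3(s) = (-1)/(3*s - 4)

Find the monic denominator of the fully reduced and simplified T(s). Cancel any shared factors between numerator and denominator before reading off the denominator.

1. add H1, H2 (parallel) -> (-2*s^2 + s - 7)/(s^3 + 2*s^2 - s + 6)
2. feedback reduction of (H1+H2), H3 -> (-6*s^3 + 11*s^2 - 25*s + 28)/(3*s^4 + 2*s^3 - 9*s^2 + 21*s - 17)
The result of step 2 is T(s) in lowest terms. Its denominator has leading coefficient 3; dividing the denominator through by 3 makes it monic.

Answer: s^4 + 2*s^3/3 - 3*s^2 + 7*s - 17/3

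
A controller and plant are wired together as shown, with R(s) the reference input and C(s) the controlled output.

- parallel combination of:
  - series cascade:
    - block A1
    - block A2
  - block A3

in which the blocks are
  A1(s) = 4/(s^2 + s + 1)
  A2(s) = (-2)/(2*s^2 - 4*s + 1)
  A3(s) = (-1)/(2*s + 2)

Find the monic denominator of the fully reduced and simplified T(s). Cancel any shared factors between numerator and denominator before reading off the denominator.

1. series reduction of A1, A2 gives (-8)/(2*s^4 - 2*s^3 - s^2 - 3*s + 1)
2. parallel reduction of (A1*A2), A3 gives (-2*s^4 + 2*s^3 + s^2 - 13*s - 17)/(4*s^5 - 6*s^3 - 8*s^2 - 4*s + 2)
No further cancellation is possible in the step-2 result, so that is T(s). Its denominator becomes monic after dividing by the leading coefficient 4.

Answer: s^5 - 3*s^3/2 - 2*s^2 - s + 1/2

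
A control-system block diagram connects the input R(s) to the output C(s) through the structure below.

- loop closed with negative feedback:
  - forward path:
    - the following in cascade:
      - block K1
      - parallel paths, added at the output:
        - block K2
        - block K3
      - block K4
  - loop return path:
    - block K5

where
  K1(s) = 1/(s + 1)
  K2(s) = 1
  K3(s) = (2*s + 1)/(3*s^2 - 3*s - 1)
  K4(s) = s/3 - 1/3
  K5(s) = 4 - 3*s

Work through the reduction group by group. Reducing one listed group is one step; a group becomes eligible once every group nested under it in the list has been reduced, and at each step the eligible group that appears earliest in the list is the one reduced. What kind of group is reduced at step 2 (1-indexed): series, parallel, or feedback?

Step 1. reduce the parallel group K2, K3
Step 2. multiply K1, (K2+K3), K4 (series)
Step 3. close the feedback loop around (K1*(K2+K3)*K4), K5
So the answer for step 2 is series.

Therefore the answer is series.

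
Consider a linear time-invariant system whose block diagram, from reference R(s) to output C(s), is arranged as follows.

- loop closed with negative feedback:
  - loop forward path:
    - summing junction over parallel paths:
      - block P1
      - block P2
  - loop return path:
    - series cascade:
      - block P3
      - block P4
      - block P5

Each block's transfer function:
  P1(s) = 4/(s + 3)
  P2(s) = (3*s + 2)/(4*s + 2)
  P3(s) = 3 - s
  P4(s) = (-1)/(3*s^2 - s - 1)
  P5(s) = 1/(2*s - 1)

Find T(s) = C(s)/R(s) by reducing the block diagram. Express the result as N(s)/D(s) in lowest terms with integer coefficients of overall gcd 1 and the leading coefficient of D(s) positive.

Answer: (18*s^5 + 147*s^4 - 54*s^3 - 94*s^2 + 13*s + 14)/(24*s^5 + 64*s^4 - 35*s^3 - 22*s^2 - 59*s - 36)

Working:
Step 1 - add P1, P2 (parallel) = (3*s^2 + 27*s + 14)/(4*s^2 + 14*s + 6)
Step 2 - cascade P3, P4, P5 = (s - 3)/(6*s^3 - 5*s^2 - s + 1)
Step 3 - apply the feedback formula to (P1+P2), (P3*P4*P5), giving the overall T(s)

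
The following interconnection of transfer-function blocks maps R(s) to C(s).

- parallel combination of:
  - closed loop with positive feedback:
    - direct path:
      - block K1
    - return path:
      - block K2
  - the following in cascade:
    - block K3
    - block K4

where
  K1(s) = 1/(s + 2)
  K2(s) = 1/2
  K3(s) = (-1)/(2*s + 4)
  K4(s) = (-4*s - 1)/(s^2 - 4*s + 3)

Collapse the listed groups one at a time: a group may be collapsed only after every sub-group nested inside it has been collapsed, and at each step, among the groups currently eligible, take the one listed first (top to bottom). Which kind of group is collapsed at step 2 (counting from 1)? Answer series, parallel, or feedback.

Step 1. collapse the loop (K1 forward, K2 return)
Step 2. combine K3, K4 in series
Step 3. reduce the parallel group [K1/(1-K1*K2)], (K3*K4)
At step 2 the group reduced is series.

Hence the answer: series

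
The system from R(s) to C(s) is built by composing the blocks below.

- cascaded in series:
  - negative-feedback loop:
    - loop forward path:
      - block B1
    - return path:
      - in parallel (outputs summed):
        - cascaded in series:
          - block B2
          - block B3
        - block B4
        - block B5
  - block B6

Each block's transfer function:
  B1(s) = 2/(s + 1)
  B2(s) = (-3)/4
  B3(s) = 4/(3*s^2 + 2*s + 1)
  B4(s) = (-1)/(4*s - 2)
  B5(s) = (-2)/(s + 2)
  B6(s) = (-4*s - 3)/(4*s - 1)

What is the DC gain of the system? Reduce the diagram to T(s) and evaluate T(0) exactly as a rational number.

[1] multiply B2, B3 (series), giving (-3)/(3*s^2 + 2*s + 1)
[2] add (B2*B3), B4, B5 (parallel), giving (-27*s^3 - 24*s^2 - 23*s + 14)/(12*s^4 + 26*s^3 + 4*s^2 - 2*s - 4)
[3] close the feedback loop around B1, ((B2*B3)+B4+B5), giving (12*s^4 + 26*s^3 + 4*s^2 - 2*s - 4)/(6*s^5 + 19*s^4 - 12*s^3 - 23*s^2 - 26*s + 12)
[4] series reduction of [B1/(1+B1*((B2*B3)+B4+B5))], B6, giving (-48*s^5 - 140*s^4 - 94*s^3 - 4*s^2 + 22*s + 12)/(24*s^6 + 70*s^5 - 67*s^4 - 80*s^3 - 81*s^2 + 74*s - 12)
The step-4 result is T(s). Setting s = 0: T(0) = 12/(-12) = -1.

Therefore the answer is -1.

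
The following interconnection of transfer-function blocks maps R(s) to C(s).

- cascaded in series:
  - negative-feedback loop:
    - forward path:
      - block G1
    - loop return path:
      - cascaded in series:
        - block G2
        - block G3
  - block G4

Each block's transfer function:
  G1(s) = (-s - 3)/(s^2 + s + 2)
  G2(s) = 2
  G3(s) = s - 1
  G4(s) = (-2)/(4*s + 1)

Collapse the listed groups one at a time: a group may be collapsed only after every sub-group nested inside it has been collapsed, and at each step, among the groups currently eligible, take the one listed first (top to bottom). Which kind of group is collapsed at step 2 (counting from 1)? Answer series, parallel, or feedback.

[1] multiply G2, G3 (series)
[2] apply the feedback formula to G1, (G2*G3)
[3] combine [G1/(1+G1*(G2*G3))], G4 in series
Step 2: feedback.

Hence the answer: feedback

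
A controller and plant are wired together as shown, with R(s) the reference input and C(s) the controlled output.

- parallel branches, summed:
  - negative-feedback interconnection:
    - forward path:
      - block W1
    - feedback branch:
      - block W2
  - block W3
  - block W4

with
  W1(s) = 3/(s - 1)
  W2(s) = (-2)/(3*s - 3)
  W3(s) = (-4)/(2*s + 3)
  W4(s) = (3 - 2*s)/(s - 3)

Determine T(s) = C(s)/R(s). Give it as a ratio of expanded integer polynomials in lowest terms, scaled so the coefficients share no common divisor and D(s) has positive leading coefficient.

Reducing step by step:

Step 1. close the feedback loop around W1, W2 -> (3*s - 3)/(s^2 - 2*s - 1)
Step 2. combine [W1/(1+W1*W2)], W3, W4 in parallel - this is the overall T(s), already in the required normalized form

Answer: (-4*s^4 + 10*s^3 + 18*s^2 - 56*s + 6)/(2*s^4 - 7*s^3 - 5*s^2 + 21*s + 9)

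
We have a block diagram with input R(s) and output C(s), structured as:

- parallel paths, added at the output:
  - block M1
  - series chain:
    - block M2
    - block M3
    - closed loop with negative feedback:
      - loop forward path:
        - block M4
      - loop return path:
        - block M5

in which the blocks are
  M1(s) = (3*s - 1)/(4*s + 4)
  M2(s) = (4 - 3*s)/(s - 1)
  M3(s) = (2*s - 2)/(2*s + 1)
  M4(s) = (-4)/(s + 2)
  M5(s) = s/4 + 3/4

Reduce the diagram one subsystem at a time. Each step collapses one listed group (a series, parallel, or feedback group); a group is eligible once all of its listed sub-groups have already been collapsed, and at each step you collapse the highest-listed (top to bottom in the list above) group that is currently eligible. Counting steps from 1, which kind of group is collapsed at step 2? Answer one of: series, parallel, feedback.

The answer is series.

Reasoning:
Step 1: apply the feedback formula to M4, M5
Step 2: cascade M2, M3, [M4/(1+M4*M5)]
Step 3: add M1, (M2*M3*[M4/(1+M4*M5)]) (parallel)
Step 2: series.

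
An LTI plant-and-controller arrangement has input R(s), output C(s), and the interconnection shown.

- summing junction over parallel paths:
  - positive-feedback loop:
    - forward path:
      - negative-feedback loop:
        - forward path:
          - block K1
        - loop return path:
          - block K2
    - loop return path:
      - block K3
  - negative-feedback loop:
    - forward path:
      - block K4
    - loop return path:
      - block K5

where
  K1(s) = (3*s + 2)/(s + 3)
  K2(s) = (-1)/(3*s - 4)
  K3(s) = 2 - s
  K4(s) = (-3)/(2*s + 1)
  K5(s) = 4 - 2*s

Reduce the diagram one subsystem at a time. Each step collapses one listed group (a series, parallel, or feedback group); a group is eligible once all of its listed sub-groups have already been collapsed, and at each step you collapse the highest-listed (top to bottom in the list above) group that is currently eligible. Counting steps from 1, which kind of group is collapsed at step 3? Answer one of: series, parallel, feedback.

1. reduce the feedback loop with forward K1 and return K2
2. reduce the feedback loop with forward [K1/(1+K1*K2)] and return K3
3. collapse the loop (K4 forward, K5 return)
4. reduce the parallel group [[K1/(1+K1*K2)]/(1-[K1/(1+K1*K2)]*K3)], [K4/(1+K4*K5)]
Step 3 collapses a feedback group.

Answer: feedback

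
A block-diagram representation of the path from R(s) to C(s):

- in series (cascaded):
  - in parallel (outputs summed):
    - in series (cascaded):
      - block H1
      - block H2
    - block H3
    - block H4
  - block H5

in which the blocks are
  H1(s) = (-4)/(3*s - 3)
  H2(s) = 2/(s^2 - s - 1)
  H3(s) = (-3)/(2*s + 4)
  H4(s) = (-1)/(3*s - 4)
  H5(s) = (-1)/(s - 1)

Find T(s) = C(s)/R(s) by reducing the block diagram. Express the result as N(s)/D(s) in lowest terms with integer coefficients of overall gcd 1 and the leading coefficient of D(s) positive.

First reduce the diagram to T(s).

1. cascade H1, H2 -> (-8)/(3*s^3 - 6*s^2 + 3)
2. sum the parallel branches (H1*H2), H3, H4 -> (-33*s^4 + 90*s^3 - 96*s^2 - 65*s + 152)/(18*s^5 - 24*s^4 - 72*s^3 + 114*s^2 + 12*s - 48)
3. reduce the series chain ((H1*H2)+H3+H4), H5, giving the overall T(s)

Answer: (33*s^4 - 90*s^3 + 96*s^2 + 65*s - 152)/(18*s^6 - 42*s^5 - 48*s^4 + 186*s^3 - 102*s^2 - 60*s + 48)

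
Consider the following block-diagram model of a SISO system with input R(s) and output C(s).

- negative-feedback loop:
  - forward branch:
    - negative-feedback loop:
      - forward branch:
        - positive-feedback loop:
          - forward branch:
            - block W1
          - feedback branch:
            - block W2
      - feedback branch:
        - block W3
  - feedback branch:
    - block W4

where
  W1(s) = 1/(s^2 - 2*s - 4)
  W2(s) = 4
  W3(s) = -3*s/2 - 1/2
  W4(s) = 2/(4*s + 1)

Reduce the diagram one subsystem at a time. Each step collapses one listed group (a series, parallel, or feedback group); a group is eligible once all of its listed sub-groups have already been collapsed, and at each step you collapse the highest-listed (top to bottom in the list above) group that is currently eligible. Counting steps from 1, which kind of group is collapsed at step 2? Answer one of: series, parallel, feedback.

Answer: feedback

Working:
Step 1: feedback reduction of W1, W2
Step 2: reduce the feedback loop with forward [W1/(1-W1*W2)] and return W3
Step 3: collapse the loop ([[W1/(1-W1*W2)]/(1+[W1/(1-W1*W2)]*W3)] forward, W4 return)
Step 2: feedback.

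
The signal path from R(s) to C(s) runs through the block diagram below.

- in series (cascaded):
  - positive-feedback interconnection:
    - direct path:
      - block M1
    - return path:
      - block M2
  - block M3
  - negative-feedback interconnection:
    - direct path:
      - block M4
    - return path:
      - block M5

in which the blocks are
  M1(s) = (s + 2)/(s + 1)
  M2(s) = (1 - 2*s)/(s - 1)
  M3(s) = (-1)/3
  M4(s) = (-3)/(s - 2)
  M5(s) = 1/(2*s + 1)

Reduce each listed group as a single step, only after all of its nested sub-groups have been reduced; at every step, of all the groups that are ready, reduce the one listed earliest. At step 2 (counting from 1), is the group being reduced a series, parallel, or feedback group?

[1] collapse the loop (M1 forward, M2 return)
[2] close the feedback loop around M4, M5
[3] cascade [M1/(1-M1*M2)], M3, [M4/(1+M4*M5)]
Step 2 collapses a feedback group.

Therefore the answer is feedback.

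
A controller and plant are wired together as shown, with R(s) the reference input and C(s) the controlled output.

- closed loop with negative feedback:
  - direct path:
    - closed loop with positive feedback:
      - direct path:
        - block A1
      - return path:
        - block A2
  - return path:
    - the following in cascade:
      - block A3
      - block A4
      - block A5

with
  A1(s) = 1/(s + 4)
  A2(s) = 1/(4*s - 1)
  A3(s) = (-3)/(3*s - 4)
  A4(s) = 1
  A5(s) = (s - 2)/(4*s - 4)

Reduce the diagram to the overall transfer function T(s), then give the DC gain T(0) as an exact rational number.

First reduce the diagram to T(s).

Step 1 - reduce the feedback loop with forward A1 and return A2 = (4*s - 1)/(4*s^2 + 15*s - 5)
Step 2 - reduce the series chain A3, A4, A5 = (6 - 3*s)/(12*s^2 - 28*s + 16)
Step 3 - collapse the loop ([A1/(1-A1*A2)] forward, (A3*A4*A5) return) = (48*s^3 - 124*s^2 + 92*s - 16)/(48*s^4 + 68*s^3 - 428*s^2 + 407*s - 86)
The step-3 result is T(s). Setting s = 0: T(0) = -16/(-86) = 8/43.

Answer: 8/43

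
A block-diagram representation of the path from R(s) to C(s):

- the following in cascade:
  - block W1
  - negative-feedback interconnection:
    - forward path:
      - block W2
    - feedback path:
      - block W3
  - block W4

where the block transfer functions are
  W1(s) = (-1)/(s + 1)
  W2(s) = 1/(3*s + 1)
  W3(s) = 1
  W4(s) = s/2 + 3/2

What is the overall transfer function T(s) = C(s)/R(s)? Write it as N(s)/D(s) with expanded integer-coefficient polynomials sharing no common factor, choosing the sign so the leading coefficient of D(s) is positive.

First reduce the diagram to T(s).

Step 1: apply the feedback formula to W2, W3: 1/(3*s + 2)
Step 2: multiply W1, [W2/(1+W2*W3)], W4 (series), giving the overall T(s)

Answer: (-s - 3)/(6*s^2 + 10*s + 4)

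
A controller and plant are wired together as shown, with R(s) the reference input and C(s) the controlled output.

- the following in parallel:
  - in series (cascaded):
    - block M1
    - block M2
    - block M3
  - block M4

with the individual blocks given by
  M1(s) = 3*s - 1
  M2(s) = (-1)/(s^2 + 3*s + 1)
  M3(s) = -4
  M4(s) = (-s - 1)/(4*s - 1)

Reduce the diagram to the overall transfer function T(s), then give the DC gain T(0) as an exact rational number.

(1) series reduction of M1, M2, M3, giving (12*s - 4)/(s^2 + 3*s + 1)
(2) add (M1*M2*M3), M4 (parallel), giving (-s^3 + 44*s^2 - 32*s + 3)/(4*s^3 + 11*s^2 + s - 1)
That last expression is T(s); at s = 0 only the constant terms survive, so T(0) = 3/(-1) = -3.

Final answer: -3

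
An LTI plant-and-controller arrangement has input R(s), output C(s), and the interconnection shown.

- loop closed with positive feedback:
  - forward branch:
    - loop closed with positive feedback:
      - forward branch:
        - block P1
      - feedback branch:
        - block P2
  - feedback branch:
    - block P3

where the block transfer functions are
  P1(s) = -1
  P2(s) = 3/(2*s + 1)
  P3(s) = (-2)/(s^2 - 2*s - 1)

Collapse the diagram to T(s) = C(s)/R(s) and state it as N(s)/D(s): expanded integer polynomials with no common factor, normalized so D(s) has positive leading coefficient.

Answer: (-2*s^3 + 3*s^2 + 4*s + 1)/(2*s^3 - 14*s - 6)

Working:
[1] feedback reduction of P1, P2: (-2*s - 1)/(2*s + 4)
[2] reduce the feedback loop with forward [P1/(1-P1*P2)] and return P3; the result is T(s) itself (integer coefficients, no common factor, positive leading denominator coefficient)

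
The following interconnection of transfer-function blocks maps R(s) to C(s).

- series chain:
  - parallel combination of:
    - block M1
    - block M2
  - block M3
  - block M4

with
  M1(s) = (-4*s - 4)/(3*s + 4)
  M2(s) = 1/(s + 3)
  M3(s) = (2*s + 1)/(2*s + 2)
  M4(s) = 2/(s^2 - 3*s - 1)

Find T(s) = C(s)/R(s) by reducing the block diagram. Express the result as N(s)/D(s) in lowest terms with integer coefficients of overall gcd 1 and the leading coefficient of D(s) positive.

Answer: (-8*s^3 - 30*s^2 - 29*s - 8)/(3*s^5 + 7*s^4 - 26*s^3 - 79*s^2 - 61*s - 12)

Working:
Step 1 - sum the parallel branches M1, M2 = (-4*s^2 - 13*s - 8)/(3*s^2 + 13*s + 12)
Step 2 - series reduction of (M1+M2), M3, M4; the result is T(s) itself (integer coefficients, no common factor, positive leading denominator coefficient)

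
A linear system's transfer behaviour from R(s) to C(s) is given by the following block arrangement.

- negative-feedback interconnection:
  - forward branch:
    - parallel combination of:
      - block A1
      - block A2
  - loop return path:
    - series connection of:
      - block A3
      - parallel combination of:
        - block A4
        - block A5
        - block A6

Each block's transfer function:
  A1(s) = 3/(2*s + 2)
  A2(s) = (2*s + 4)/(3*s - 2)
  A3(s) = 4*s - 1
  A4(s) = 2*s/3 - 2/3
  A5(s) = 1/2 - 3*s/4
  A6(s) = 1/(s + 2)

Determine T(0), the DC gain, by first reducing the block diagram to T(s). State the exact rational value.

Step 1 - parallel reduction of A1, A2; result (4*s^2 + 21*s + 2)/(6*s^2 + 2*s - 4)
Step 2 - sum the parallel branches A4, A5, A6; result (-s^2 - 4*s + 8)/(12*s + 24)
Step 3 - series reduction of A3, (A4+A5+A6); result (-4*s^3 - 15*s^2 + 36*s - 8)/(12*s + 24)
Step 4 - feedback reduction of (A1+A2), (A3*(A4+A5+A6)); result (-48*s^3 - 348*s^2 - 528*s - 48)/(16*s^5 + 144*s^4 + 107*s^3 - 862*s^2 + 96*s + 112)
Step 4 gives the overall T(s). Then T(0) = -48/112 = -3/7.

Answer: -3/7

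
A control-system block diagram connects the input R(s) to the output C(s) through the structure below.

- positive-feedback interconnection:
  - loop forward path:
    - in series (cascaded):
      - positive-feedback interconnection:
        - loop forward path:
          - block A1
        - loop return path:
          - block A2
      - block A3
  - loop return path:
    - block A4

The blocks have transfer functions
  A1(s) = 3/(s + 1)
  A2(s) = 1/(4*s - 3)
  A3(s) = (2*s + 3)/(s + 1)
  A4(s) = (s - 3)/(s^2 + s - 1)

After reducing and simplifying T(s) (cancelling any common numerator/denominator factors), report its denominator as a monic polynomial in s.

First reduce the diagram to T(s).

[1] close the feedback loop around A1, A2 -> (12*s - 9)/(4*s^2 + s - 6)
[2] series reduction of [A1/(1-A1*A2)], A3 -> (24*s^2 + 18*s - 27)/(4*s^3 + 5*s^2 - 5*s - 6)
[3] apply the feedback formula to ([A1/(1-A1*A2)]*A3), A4 -> (24*s^4 + 42*s^3 - 33*s^2 - 45*s + 27)/(4*s^5 + 9*s^4 - 28*s^3 + 38*s^2 + 80*s - 75)
Step 3 gives the fully reduced T(s), with no common factor left to cancel. The denominator's leading coefficient is 4, so divide each of its coefficients by 4 to get the monic form.

Answer: s^5 + 9*s^4/4 - 7*s^3 + 19*s^2/2 + 20*s - 75/4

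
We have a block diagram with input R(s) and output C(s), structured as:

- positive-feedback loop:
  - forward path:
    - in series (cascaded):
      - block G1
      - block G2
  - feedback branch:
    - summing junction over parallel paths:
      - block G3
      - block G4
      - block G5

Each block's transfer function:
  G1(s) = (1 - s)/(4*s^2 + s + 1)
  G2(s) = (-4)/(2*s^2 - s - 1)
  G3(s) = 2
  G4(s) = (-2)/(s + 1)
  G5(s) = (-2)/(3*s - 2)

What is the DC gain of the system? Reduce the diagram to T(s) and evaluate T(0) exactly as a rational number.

The answer is -4/3.

Reasoning:
(1) reduce the series chain G1, G2, giving 4/(8*s^3 + 6*s^2 + 3*s + 1)
(2) sum the parallel branches G3, G4, G5, giving (6*s^2 - 6*s - 2)/(3*s^2 + s - 2)
(3) close the feedback loop around (G1*G2), (G3+G4+G5), giving (12*s^2 + 4*s - 8)/(24*s^5 + 26*s^4 - s^3 - 30*s^2 + 19*s + 6)
DC gain: substitute s = 0 into T(s) from step 3: T(0) = -8/6 = -4/3.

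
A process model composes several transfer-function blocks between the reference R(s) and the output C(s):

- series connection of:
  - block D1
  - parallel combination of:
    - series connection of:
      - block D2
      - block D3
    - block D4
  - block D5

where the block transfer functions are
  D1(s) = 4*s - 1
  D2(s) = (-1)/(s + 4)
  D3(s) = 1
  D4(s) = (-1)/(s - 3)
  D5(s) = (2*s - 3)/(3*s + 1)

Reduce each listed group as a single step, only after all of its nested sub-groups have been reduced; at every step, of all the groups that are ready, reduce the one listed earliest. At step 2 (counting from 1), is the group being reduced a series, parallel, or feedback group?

The answer is parallel.

Reasoning:
Step 1: cascade D2, D3
Step 2: add (D2*D3), D4 (parallel)
Step 3: multiply D1, ((D2*D3)+D4), D5 (series)
So the answer for step 2 is parallel.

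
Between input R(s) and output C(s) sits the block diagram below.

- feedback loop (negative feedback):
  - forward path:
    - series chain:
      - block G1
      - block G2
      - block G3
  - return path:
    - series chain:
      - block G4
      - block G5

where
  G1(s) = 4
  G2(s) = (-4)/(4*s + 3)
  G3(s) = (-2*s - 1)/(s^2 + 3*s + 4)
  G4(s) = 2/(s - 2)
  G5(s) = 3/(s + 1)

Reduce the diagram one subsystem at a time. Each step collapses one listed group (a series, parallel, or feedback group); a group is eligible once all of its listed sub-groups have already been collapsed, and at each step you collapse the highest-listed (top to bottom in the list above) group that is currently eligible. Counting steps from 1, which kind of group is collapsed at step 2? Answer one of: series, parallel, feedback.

[1] multiply G1, G2, G3 (series)
[2] combine G4, G5 in series
[3] apply the feedback formula to (G1*G2*G3), (G4*G5)
Step 2: series.

Final answer: series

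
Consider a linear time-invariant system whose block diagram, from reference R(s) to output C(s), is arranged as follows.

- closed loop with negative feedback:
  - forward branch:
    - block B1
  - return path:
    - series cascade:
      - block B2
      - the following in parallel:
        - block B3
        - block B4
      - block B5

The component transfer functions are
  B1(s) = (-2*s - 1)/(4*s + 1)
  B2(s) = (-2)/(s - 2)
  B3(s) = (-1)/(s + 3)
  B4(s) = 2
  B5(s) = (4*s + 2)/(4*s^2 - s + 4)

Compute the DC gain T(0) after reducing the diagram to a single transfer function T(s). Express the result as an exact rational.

Answer: -6

Working:
Step 1 - combine B3, B4 in parallel; result (2*s + 5)/(s + 3)
Step 2 - reduce the series chain B2, (B3+B4), B5; result (-16*s^2 - 48*s - 20)/(4*s^4 + 3*s^3 - 21*s^2 + 10*s - 24)
Step 3 - reduce the feedback loop with forward B1 and return (B2*(B3+B4)*B5); result (-8*s^5 - 10*s^4 + 39*s^3 + s^2 + 38*s + 24)/(16*s^5 + 16*s^4 - 49*s^3 + 131*s^2 + 2*s - 4)
That last expression is T(s); at s = 0 only the constant terms survive, so T(0) = 24/(-4) = -6.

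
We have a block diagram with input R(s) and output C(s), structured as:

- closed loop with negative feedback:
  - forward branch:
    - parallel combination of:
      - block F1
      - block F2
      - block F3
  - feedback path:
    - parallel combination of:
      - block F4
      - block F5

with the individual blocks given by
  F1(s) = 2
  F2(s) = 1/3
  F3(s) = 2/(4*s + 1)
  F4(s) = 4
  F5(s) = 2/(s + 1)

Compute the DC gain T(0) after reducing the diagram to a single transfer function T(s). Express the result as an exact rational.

First reduce the diagram to T(s).

(1) combine F1, F2, F3 in parallel = (28*s + 13)/(12*s + 3)
(2) reduce the parallel group F4, F5 = (4*s + 6)/(s + 1)
(3) close the feedback loop around (F1+F2+F3), (F4+F5) = (28*s^2 + 41*s + 13)/(124*s^2 + 235*s + 81)
The step-3 result is T(s). Setting s = 0: T(0) = 13/81.

Answer: 13/81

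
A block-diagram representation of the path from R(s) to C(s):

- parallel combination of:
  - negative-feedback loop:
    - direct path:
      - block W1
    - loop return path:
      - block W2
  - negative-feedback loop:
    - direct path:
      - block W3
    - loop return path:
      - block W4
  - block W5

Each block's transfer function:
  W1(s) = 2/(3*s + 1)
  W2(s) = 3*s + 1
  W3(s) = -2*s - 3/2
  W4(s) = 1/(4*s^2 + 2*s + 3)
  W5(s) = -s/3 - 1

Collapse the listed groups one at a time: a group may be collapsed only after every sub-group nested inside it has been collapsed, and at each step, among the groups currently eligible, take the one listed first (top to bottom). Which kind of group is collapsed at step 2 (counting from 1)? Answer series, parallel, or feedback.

1. collapse the loop (W1 forward, W2 return)
2. collapse the loop (W3 forward, W4 return)
3. sum the parallel branches [W1/(1+W1*W2)], [W3/(1+W3*W4)], W5
The group at step 2 is a feedback group.

Therefore the answer is feedback.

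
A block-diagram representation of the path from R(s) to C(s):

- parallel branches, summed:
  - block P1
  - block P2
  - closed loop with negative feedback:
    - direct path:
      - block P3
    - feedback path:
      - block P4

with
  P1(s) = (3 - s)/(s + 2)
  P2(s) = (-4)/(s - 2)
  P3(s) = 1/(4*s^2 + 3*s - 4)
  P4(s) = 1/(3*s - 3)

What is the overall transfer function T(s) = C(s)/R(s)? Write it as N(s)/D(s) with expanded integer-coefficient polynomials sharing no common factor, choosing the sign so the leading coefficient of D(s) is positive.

First reduce the diagram to T(s).

1. close the feedback loop around P3, P4 gives (3*s - 3)/(12*s^3 - 3*s^2 - 21*s + 13)
2. parallel reduction of P1, P2, [P3/(1+P3*P4)]: this yields T(s), and no further normalization is needed

Answer: (-12*s^5 + 15*s^4 - 147*s^3 + 5*s^2 + 295*s - 170)/(12*s^5 - 3*s^4 - 69*s^3 + 25*s^2 + 84*s - 52)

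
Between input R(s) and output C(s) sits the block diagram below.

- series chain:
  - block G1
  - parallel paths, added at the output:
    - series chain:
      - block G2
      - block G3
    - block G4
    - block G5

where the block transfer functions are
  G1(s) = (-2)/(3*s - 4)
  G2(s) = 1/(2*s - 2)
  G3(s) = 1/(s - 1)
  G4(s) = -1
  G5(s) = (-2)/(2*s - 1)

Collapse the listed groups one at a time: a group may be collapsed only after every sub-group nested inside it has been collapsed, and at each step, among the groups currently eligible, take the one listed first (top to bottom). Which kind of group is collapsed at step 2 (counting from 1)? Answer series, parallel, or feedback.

1. multiply G2, G3 (series)
2. reduce the parallel group (G2*G3), G4, G5
3. combine G1, ((G2*G3)+G4+G5) in series
Step 2 collapses a parallel group.

Hence the answer: parallel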